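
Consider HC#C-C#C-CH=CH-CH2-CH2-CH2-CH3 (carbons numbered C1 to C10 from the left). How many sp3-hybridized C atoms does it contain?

C1: sp
C2: sp
C3: sp
C4: sp
C5: sp2
C6: sp2
C7: sp3 ✓
C8: sp3 ✓
C9: sp3 ✓
C10: sp3 ✓
C7, C8, C9, C10 → 4 sp3 carbons.

4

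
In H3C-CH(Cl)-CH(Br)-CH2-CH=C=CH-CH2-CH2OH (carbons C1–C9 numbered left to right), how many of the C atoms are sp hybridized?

C1: sp3
C2: sp3
C3: sp3
C4: sp3
C5: sp2
C6: sp ✓
C7: sp2
C8: sp3
C9: sp3
C6 → 1 sp carbon.

1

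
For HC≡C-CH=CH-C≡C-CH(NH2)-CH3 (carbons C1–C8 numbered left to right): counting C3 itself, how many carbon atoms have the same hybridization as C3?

2

C3 is sp2 (one π bond).
C1: sp
C2: sp
C3: sp2 ✓
C4: sp2 ✓
C5: sp
C6: sp
C7: sp3
C8: sp3
2 carbons are sp2.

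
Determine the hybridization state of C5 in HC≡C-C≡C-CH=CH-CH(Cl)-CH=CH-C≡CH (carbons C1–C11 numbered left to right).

C5 (3 σ bonds, plus one π bond) has steric number 3: sp2.

sp^2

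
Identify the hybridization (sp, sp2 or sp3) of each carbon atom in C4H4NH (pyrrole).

sp^2

Each carbon atom carries 3 σ bonds, plus one π bond, giving a steric number of 3, so it is sp2.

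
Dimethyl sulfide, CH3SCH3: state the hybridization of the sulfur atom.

sp³

The sulfur atom is sp3: 2 σ bonds and 2 lone pairs, 4 electron-density regions.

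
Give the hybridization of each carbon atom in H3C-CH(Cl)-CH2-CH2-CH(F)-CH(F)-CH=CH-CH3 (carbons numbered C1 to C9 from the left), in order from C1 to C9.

C1 sp3, C2 sp3, C3 sp3, C4 sp3, C5 sp3, C6 sp3, C7 sp2, C8 sp2, C9 sp3

C1 has 4 σ bonds: steric number 4 → sp3.
C2 is sp3: 4 σ bonds, 4 electron-density regions.
C3: 4 σ bonds — 4 electron domains, sp3.
C4 has 4 σ bonds: steric number 4 → sp3.
C5 carries 4 σ bonds, giving a steric number of 4, so it is sp3.
C6 (4 σ bonds) has steric number 4: sp3.
C7 — 3 σ bonds, plus one π bond. Steric number 3, so sp2.
C8: 3 σ bonds, plus one π bond — 3 electron domains, sp2.
C9 — 4 σ bonds. Steric number 4, so sp3.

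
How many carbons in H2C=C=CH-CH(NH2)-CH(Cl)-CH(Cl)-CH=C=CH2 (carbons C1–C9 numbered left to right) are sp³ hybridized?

C1: sp2
C2: sp
C3: sp2
C4: sp3 ✓
C5: sp3 ✓
C6: sp3 ✓
C7: sp2
C8: sp
C9: sp2
C4, C5, C6 → 3 sp3 carbons.

3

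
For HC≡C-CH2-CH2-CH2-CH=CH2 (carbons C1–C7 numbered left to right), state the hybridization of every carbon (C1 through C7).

C1 sp, C2 sp, C3 sp3, C4 sp3, C5 sp3, C6 sp2, C7 sp2

C1 carries 2 σ bonds, plus two π bonds, giving a steric number of 2, so it is sp.
C2 (2 σ bonds, plus two π bonds) has steric number 2: sp.
C3 — 4 σ bonds. Steric number 4, so sp3.
C4: 4 σ bonds; 4 regions of electron density → sp3.
C5 has 4 σ bonds: steric number 4 → sp3.
C6 is sp2: 3 σ bonds, plus one π bond, 3 electron-density regions.
C7 has 3 σ bonds, plus one π bond: steric number 3 → sp2.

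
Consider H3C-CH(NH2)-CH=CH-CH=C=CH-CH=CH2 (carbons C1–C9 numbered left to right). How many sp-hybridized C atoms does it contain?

1

C1: sp3
C2: sp3
C3: sp2
C4: sp2
C5: sp2
C6: sp ✓
C7: sp2
C8: sp2
C9: sp2
C6 → 1 sp carbon.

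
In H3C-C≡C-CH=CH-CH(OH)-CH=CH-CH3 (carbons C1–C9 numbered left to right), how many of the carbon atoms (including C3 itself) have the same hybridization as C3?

C3 is sp (two π bonds).
C1: sp3
C2: sp ✓
C3: sp ✓
C4: sp2
C5: sp2
C6: sp3
C7: sp2
C8: sp2
C9: sp3
2 carbons are sp.

2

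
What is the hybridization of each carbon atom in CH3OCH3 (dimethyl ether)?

Each carbon atom — 4 σ bonds. Steric number 4, so sp3.

sp^3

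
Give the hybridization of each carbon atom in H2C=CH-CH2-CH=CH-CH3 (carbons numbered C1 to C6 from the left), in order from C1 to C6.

C1 sp2, C2 sp2, C3 sp3, C4 sp2, C5 sp2, C6 sp3

C1 has 3 σ bonds, plus one π bond: steric number 3 → sp2.
C2 — 3 σ bonds, plus one π bond. Steric number 3, so sp2.
C3 — 4 σ bonds. Steric number 4, so sp3.
C4 carries 3 σ bonds, plus one π bond, giving a steric number of 3, so it is sp2.
C5 — 3 σ bonds, plus one π bond. Steric number 3, so sp2.
C6 — 4 σ bonds. Steric number 4, so sp3.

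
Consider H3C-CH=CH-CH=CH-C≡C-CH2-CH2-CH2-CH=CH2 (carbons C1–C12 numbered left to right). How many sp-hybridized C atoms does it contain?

2

C1: sp3
C2: sp2
C3: sp2
C4: sp2
C5: sp2
C6: sp ✓
C7: sp ✓
C8: sp3
C9: sp3
C10: sp3
C11: sp2
C12: sp2
C6, C7 → 2 sp carbons.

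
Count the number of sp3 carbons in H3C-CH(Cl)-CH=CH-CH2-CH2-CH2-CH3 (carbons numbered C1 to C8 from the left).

C1: sp3 ✓
C2: sp3 ✓
C3: sp2
C4: sp2
C5: sp3 ✓
C6: sp3 ✓
C7: sp3 ✓
C8: sp3 ✓
C1, C2, C5, C6, C7, C8 → 6 sp3 carbons.

6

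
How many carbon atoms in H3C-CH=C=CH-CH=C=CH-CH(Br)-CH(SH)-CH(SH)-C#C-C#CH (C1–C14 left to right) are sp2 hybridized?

C1: sp3
C2: sp2 ✓
C3: sp
C4: sp2 ✓
C5: sp2 ✓
C6: sp
C7: sp2 ✓
C8: sp3
C9: sp3
C10: sp3
C11: sp
C12: sp
C13: sp
C14: sp
C2, C4, C5, C7 → 4 sp2 carbons.

4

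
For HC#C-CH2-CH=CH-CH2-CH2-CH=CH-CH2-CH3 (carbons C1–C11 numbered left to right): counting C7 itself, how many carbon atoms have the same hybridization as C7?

C7 is sp3 (only σ bonds).
C1: sp
C2: sp
C3: sp3 ✓
C4: sp2
C5: sp2
C6: sp3 ✓
C7: sp3 ✓
C8: sp2
C9: sp2
C10: sp3 ✓
C11: sp3 ✓
5 carbons are sp3.

5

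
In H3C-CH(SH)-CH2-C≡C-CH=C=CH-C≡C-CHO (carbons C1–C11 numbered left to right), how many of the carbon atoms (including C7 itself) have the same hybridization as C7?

C7 is sp (two π bonds).
C1: sp3
C2: sp3
C3: sp3
C4: sp ✓
C5: sp ✓
C6: sp2
C7: sp ✓
C8: sp2
C9: sp ✓
C10: sp ✓
C11: sp2
5 carbons are sp.

5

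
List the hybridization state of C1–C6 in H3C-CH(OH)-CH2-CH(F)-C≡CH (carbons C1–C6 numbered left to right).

C1 sp3, C2 sp3, C3 sp3, C4 sp3, C5 sp, C6 sp

C1: 4 σ bonds — 4 electron domains, sp3.
C2 — 4 σ bonds. Steric number 4, so sp3.
C3: 4 σ bonds — 4 electron domains, sp3.
C4: 4 σ bonds — 4 electron domains, sp3.
C5: 2 σ bonds, plus two π bonds — 2 electron domains, sp.
C6 has 2 σ bonds, plus two π bonds: steric number 2 → sp.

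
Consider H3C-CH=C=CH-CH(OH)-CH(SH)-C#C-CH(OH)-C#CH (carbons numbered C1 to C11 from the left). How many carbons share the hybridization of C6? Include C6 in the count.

C6 is sp3 (only σ bonds).
C1: sp3 ✓
C2: sp2
C3: sp
C4: sp2
C5: sp3 ✓
C6: sp3 ✓
C7: sp
C8: sp
C9: sp3 ✓
C10: sp
C11: sp
4 carbons are sp3.

4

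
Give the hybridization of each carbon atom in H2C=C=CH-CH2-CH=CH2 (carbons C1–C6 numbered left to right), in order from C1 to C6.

C1 sp2, C2 sp, C3 sp2, C4 sp3, C5 sp2, C6 sp2

C1 is sp2: 3 σ bonds, plus one π bond, 3 electron-density regions.
C2 — 2 σ bonds, plus two π bonds. Steric number 2, so sp.
C3 — 3 σ bonds, plus one π bond. Steric number 3, so sp2.
C4: 4 σ bonds; 4 regions of electron density → sp3.
C5 carries 3 σ bonds, plus one π bond, giving a steric number of 3, so it is sp2.
C6 is sp2: 3 σ bonds, plus one π bond, 3 electron-density regions.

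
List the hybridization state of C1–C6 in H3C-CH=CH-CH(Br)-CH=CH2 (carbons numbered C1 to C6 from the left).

C1 has 4 σ bonds: steric number 4 → sp3.
C2 — 3 σ bonds, plus one π bond. Steric number 3, so sp2.
C3 has 3 σ bonds, plus one π bond: steric number 3 → sp2.
C4: 4 σ bonds — 4 electron domains, sp3.
C5 (3 σ bonds, plus one π bond) has steric number 3: sp2.
C6: 3 σ bonds, plus one π bond; 3 regions of electron density → sp2.

C1 sp3, C2 sp2, C3 sp2, C4 sp3, C5 sp2, C6 sp2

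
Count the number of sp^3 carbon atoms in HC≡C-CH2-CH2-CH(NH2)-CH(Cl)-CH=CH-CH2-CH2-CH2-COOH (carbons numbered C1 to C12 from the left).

C1: sp
C2: sp
C3: sp3 ✓
C4: sp3 ✓
C5: sp3 ✓
C6: sp3 ✓
C7: sp2
C8: sp2
C9: sp3 ✓
C10: sp3 ✓
C11: sp3 ✓
C12: sp2
C3, C4, C5, C6, C9, C10, C11 → 7 sp3 carbons.

7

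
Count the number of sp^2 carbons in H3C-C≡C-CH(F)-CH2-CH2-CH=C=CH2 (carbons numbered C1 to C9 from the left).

2

C1: sp3
C2: sp
C3: sp
C4: sp3
C5: sp3
C6: sp3
C7: sp2 ✓
C8: sp
C9: sp2 ✓
C7, C9 → 2 sp2 carbons.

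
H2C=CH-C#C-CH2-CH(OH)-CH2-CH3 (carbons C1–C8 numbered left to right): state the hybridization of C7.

C7 has 4 σ bonds: steric number 4 → sp3.

sp3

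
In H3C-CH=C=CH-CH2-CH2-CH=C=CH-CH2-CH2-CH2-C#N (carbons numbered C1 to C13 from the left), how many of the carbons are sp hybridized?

C1: sp3
C2: sp2
C3: sp ✓
C4: sp2
C5: sp3
C6: sp3
C7: sp2
C8: sp ✓
C9: sp2
C10: sp3
C11: sp3
C12: sp3
C13: sp ✓
C3, C8, C13 → 3 sp carbons.

3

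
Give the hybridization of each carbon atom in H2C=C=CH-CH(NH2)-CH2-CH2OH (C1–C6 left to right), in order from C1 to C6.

C1 (3 σ bonds, plus one π bond) has steric number 3: sp2.
C2 has 2 σ bonds, plus two π bonds: steric number 2 → sp.
C3: 3 σ bonds, plus one π bond; 3 regions of electron density → sp2.
C4: 4 σ bonds — 4 electron domains, sp3.
C5 carries 4 σ bonds, giving a steric number of 4, so it is sp3.
C6: 4 σ bonds — 4 electron domains, sp3.

C1 sp2, C2 sp, C3 sp2, C4 sp3, C5 sp3, C6 sp3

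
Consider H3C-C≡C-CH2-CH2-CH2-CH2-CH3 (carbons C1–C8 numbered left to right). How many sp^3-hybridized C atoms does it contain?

6

C1: sp3 ✓
C2: sp
C3: sp
C4: sp3 ✓
C5: sp3 ✓
C6: sp3 ✓
C7: sp3 ✓
C8: sp3 ✓
C1, C4, C5, C6, C7, C8 → 6 sp3 carbons.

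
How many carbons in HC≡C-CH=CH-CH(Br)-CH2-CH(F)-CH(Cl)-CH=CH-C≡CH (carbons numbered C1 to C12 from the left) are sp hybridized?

4

C1: sp ✓
C2: sp ✓
C3: sp2
C4: sp2
C5: sp3
C6: sp3
C7: sp3
C8: sp3
C9: sp2
C10: sp2
C11: sp ✓
C12: sp ✓
C1, C2, C11, C12 → 4 sp carbons.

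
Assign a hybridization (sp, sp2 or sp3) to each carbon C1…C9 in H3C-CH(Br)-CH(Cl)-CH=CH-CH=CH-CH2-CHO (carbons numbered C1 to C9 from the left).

C1 sp3, C2 sp3, C3 sp3, C4 sp2, C5 sp2, C6 sp2, C7 sp2, C8 sp3, C9 sp2

C1: 4 σ bonds; 4 regions of electron density → sp3.
C2 (4 σ bonds) has steric number 4: sp3.
C3 is sp3: 4 σ bonds, 4 electron-density regions.
C4 is sp2: 3 σ bonds, plus one π bond, 3 electron-density regions.
C5 carries 3 σ bonds, plus one π bond, giving a steric number of 3, so it is sp2.
C6 — 3 σ bonds, plus one π bond. Steric number 3, so sp2.
C7 (3 σ bonds, plus one π bond) has steric number 3: sp2.
C8 — 4 σ bonds. Steric number 4, so sp3.
C9 — 3 σ bonds, plus one π bond. Steric number 3, so sp2.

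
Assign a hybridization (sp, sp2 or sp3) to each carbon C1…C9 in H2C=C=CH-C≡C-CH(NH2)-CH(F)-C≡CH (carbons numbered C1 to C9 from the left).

C1 — 3 σ bonds, plus one π bond. Steric number 3, so sp2.
C2: 2 σ bonds, plus two π bonds — 2 electron domains, sp.
C3 carries 3 σ bonds, plus one π bond, giving a steric number of 3, so it is sp2.
C4 carries 2 σ bonds, plus two π bonds, giving a steric number of 2, so it is sp.
C5 carries 2 σ bonds, plus two π bonds, giving a steric number of 2, so it is sp.
C6 (4 σ bonds) has steric number 4: sp3.
C7 (4 σ bonds) has steric number 4: sp3.
C8: 2 σ bonds, plus two π bonds; 2 regions of electron density → sp.
C9: 2 σ bonds, plus two π bonds; 2 regions of electron density → sp.

C1 sp2, C2 sp, C3 sp2, C4 sp, C5 sp, C6 sp3, C7 sp3, C8 sp, C9 sp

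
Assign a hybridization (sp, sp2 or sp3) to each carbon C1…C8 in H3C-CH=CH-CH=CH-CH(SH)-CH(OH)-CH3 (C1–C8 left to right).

C1 is sp3: 4 σ bonds, 4 electron-density regions.
C2 carries 3 σ bonds, plus one π bond, giving a steric number of 3, so it is sp2.
C3 is sp2: 3 σ bonds, plus one π bond, 3 electron-density regions.
C4 carries 3 σ bonds, plus one π bond, giving a steric number of 3, so it is sp2.
C5 has 3 σ bonds, plus one π bond: steric number 3 → sp2.
C6 — 4 σ bonds. Steric number 4, so sp3.
C7 is sp3: 4 σ bonds, 4 electron-density regions.
C8: 4 σ bonds — 4 electron domains, sp3.

C1 sp3, C2 sp2, C3 sp2, C4 sp2, C5 sp2, C6 sp3, C7 sp3, C8 sp3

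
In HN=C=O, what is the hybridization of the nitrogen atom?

sp^2

The nitrogen atom is sp2: 2 σ bonds and 1 lone pair, plus one π bond, 3 electron-density regions.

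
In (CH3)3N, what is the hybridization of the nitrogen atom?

The nitrogen atom: 3 σ bonds and 1 lone pair; 4 regions of electron density → sp3.

sp³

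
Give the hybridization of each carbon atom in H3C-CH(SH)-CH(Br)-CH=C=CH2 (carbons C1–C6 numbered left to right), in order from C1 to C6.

C1: 4 σ bonds — 4 electron domains, sp3.
C2 is sp3: 4 σ bonds, 4 electron-density regions.
C3 has 4 σ bonds: steric number 4 → sp3.
C4 has 3 σ bonds, plus one π bond: steric number 3 → sp2.
C5 is sp: 2 σ bonds, plus two π bonds, 2 electron-density regions.
C6: 3 σ bonds, plus one π bond; 3 regions of electron density → sp2.

C1 sp3, C2 sp3, C3 sp3, C4 sp2, C5 sp, C6 sp2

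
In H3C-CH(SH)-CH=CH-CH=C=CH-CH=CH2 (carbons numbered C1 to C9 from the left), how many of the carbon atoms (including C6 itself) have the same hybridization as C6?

C6 is sp (two π bonds).
C1: sp3
C2: sp3
C3: sp2
C4: sp2
C5: sp2
C6: sp ✓
C7: sp2
C8: sp2
C9: sp2
1 carbon is sp.

1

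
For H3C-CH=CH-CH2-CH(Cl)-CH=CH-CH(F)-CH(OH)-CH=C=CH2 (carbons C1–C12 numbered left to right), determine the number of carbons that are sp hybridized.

C1: sp3
C2: sp2
C3: sp2
C4: sp3
C5: sp3
C6: sp2
C7: sp2
C8: sp3
C9: sp3
C10: sp2
C11: sp ✓
C12: sp2
C11 → 1 sp carbon.

1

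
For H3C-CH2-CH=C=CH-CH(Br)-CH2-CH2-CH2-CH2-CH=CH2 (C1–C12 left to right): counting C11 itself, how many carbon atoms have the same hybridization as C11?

4

C11 is sp2 (one π bond).
C1: sp3
C2: sp3
C3: sp2 ✓
C4: sp
C5: sp2 ✓
C6: sp3
C7: sp3
C8: sp3
C9: sp3
C10: sp3
C11: sp2 ✓
C12: sp2 ✓
4 carbons are sp2.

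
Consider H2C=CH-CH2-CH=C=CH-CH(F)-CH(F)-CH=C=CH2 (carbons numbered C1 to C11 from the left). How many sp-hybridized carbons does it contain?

2

C1: sp2
C2: sp2
C3: sp3
C4: sp2
C5: sp ✓
C6: sp2
C7: sp3
C8: sp3
C9: sp2
C10: sp ✓
C11: sp2
C5, C10 → 2 sp carbons.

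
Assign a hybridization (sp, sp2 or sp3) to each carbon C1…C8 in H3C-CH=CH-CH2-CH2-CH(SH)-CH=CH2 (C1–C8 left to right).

C1 is sp3: 4 σ bonds, 4 electron-density regions.
C2: 3 σ bonds, plus one π bond; 3 regions of electron density → sp2.
C3: 3 σ bonds, plus one π bond; 3 regions of electron density → sp2.
C4 — 4 σ bonds. Steric number 4, so sp3.
C5: 4 σ bonds; 4 regions of electron density → sp3.
C6 — 4 σ bonds. Steric number 4, so sp3.
C7 carries 3 σ bonds, plus one π bond, giving a steric number of 3, so it is sp2.
C8 is sp2: 3 σ bonds, plus one π bond, 3 electron-density regions.

C1 sp3, C2 sp2, C3 sp2, C4 sp3, C5 sp3, C6 sp3, C7 sp2, C8 sp2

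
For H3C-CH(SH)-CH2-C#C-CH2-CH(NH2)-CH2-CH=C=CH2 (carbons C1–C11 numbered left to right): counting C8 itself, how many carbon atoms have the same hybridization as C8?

6

C8 is sp3 (only σ bonds).
C1: sp3 ✓
C2: sp3 ✓
C3: sp3 ✓
C4: sp
C5: sp
C6: sp3 ✓
C7: sp3 ✓
C8: sp3 ✓
C9: sp2
C10: sp
C11: sp2
6 carbons are sp3.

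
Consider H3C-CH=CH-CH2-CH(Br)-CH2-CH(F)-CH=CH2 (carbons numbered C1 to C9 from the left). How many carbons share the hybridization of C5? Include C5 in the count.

5

C5 is sp3 (only σ bonds).
C1: sp3 ✓
C2: sp2
C3: sp2
C4: sp3 ✓
C5: sp3 ✓
C6: sp3 ✓
C7: sp3 ✓
C8: sp2
C9: sp2
5 carbons are sp3.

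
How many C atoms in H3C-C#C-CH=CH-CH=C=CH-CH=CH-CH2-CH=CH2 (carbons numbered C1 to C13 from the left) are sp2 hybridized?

C1: sp3
C2: sp
C3: sp
C4: sp2 ✓
C5: sp2 ✓
C6: sp2 ✓
C7: sp
C8: sp2 ✓
C9: sp2 ✓
C10: sp2 ✓
C11: sp3
C12: sp2 ✓
C13: sp2 ✓
C4, C5, C6, C8, C9, C10, C12, C13 → 8 sp2 carbons.

8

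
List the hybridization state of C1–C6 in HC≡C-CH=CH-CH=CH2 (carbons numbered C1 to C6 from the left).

C1 sp, C2 sp, C3 sp2, C4 sp2, C5 sp2, C6 sp2

C1 has 2 σ bonds, plus two π bonds: steric number 2 → sp.
C2: 2 σ bonds, plus two π bonds — 2 electron domains, sp.
C3: 3 σ bonds, plus one π bond; 3 regions of electron density → sp2.
C4 has 3 σ bonds, plus one π bond: steric number 3 → sp2.
C5 has 3 σ bonds, plus one π bond: steric number 3 → sp2.
C6 has 3 σ bonds, plus one π bond: steric number 3 → sp2.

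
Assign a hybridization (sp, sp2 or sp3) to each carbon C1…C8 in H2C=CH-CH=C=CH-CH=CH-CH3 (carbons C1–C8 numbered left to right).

C1 sp2, C2 sp2, C3 sp2, C4 sp, C5 sp2, C6 sp2, C7 sp2, C8 sp3

C1 has 3 σ bonds, plus one π bond: steric number 3 → sp2.
C2 is sp2: 3 σ bonds, plus one π bond, 3 electron-density regions.
C3 — 3 σ bonds, plus one π bond. Steric number 3, so sp2.
C4 — 2 σ bonds, plus two π bonds. Steric number 2, so sp.
C5 has 3 σ bonds, plus one π bond: steric number 3 → sp2.
C6 (3 σ bonds, plus one π bond) has steric number 3: sp2.
C7: 3 σ bonds, plus one π bond; 3 regions of electron density → sp2.
C8 (4 σ bonds) has steric number 4: sp3.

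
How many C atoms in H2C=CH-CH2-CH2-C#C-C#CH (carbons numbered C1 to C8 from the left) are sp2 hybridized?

C1: sp2 ✓
C2: sp2 ✓
C3: sp3
C4: sp3
C5: sp
C6: sp
C7: sp
C8: sp
C1, C2 → 2 sp2 carbons.

2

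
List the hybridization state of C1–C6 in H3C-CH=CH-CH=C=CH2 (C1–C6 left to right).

C1 is sp3: 4 σ bonds, 4 electron-density regions.
C2: 3 σ bonds, plus one π bond — 3 electron domains, sp2.
C3 is sp2: 3 σ bonds, plus one π bond, 3 electron-density regions.
C4 is sp2: 3 σ bonds, plus one π bond, 3 electron-density regions.
C5: 2 σ bonds, plus two π bonds; 2 regions of electron density → sp.
C6 has 3 σ bonds, plus one π bond: steric number 3 → sp2.

C1 sp3, C2 sp2, C3 sp2, C4 sp2, C5 sp, C6 sp2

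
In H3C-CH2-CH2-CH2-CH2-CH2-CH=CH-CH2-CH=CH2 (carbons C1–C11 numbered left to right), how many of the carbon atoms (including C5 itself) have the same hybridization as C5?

7

C5 is sp3 (only σ bonds).
C1: sp3 ✓
C2: sp3 ✓
C3: sp3 ✓
C4: sp3 ✓
C5: sp3 ✓
C6: sp3 ✓
C7: sp2
C8: sp2
C9: sp3 ✓
C10: sp2
C11: sp2
7 carbons are sp3.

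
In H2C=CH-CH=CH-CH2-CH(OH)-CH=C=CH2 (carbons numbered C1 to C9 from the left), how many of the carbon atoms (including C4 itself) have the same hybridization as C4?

6

C4 is sp2 (one π bond).
C1: sp2 ✓
C2: sp2 ✓
C3: sp2 ✓
C4: sp2 ✓
C5: sp3
C6: sp3
C7: sp2 ✓
C8: sp
C9: sp2 ✓
6 carbons are sp2.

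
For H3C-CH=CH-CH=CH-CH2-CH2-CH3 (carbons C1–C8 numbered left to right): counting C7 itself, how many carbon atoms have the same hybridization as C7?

4

C7 is sp3 (only σ bonds).
C1: sp3 ✓
C2: sp2
C3: sp2
C4: sp2
C5: sp2
C6: sp3 ✓
C7: sp3 ✓
C8: sp3 ✓
4 carbons are sp3.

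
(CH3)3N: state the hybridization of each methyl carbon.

sp³

Each methyl carbon (4 σ bonds) has steric number 4: sp3.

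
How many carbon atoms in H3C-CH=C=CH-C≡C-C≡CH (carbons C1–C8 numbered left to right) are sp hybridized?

5

C1: sp3
C2: sp2
C3: sp ✓
C4: sp2
C5: sp ✓
C6: sp ✓
C7: sp ✓
C8: sp ✓
C3, C5, C6, C7, C8 → 5 sp carbons.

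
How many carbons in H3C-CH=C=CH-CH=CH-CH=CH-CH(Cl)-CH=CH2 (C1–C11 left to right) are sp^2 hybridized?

C1: sp3
C2: sp2 ✓
C3: sp
C4: sp2 ✓
C5: sp2 ✓
C6: sp2 ✓
C7: sp2 ✓
C8: sp2 ✓
C9: sp3
C10: sp2 ✓
C11: sp2 ✓
C2, C4, C5, C6, C7, C8, C10, C11 → 8 sp2 carbons.

8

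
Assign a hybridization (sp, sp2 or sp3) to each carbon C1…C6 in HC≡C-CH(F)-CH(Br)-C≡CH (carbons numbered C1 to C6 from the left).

C1 carries 2 σ bonds, plus two π bonds, giving a steric number of 2, so it is sp.
C2 — 2 σ bonds, plus two π bonds. Steric number 2, so sp.
C3 has 4 σ bonds: steric number 4 → sp3.
C4 is sp3: 4 σ bonds, 4 electron-density regions.
C5 — 2 σ bonds, plus two π bonds. Steric number 2, so sp.
C6 (2 σ bonds, plus two π bonds) has steric number 2: sp.

C1 sp, C2 sp, C3 sp3, C4 sp3, C5 sp, C6 sp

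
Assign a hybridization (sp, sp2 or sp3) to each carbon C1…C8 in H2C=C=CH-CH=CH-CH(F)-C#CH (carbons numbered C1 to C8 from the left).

C1 carries 3 σ bonds, plus one π bond, giving a steric number of 3, so it is sp2.
C2 has 2 σ bonds, plus two π bonds: steric number 2 → sp.
C3: 3 σ bonds, plus one π bond — 3 electron domains, sp2.
C4 is sp2: 3 σ bonds, plus one π bond, 3 electron-density regions.
C5: 3 σ bonds, plus one π bond — 3 electron domains, sp2.
C6 (4 σ bonds) has steric number 4: sp3.
C7 is sp: 2 σ bonds, plus two π bonds, 2 electron-density regions.
C8 — 2 σ bonds, plus two π bonds. Steric number 2, so sp.

C1 sp2, C2 sp, C3 sp2, C4 sp2, C5 sp2, C6 sp3, C7 sp, C8 sp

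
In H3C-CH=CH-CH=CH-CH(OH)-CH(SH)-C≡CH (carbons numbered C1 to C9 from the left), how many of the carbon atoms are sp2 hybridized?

4

C1: sp3
C2: sp2 ✓
C3: sp2 ✓
C4: sp2 ✓
C5: sp2 ✓
C6: sp3
C7: sp3
C8: sp
C9: sp
C2, C3, C4, C5 → 4 sp2 carbons.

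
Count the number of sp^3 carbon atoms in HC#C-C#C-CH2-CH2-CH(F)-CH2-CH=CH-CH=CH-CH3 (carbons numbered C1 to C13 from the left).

C1: sp
C2: sp
C3: sp
C4: sp
C5: sp3 ✓
C6: sp3 ✓
C7: sp3 ✓
C8: sp3 ✓
C9: sp2
C10: sp2
C11: sp2
C12: sp2
C13: sp3 ✓
C5, C6, C7, C8, C13 → 5 sp3 carbons.

5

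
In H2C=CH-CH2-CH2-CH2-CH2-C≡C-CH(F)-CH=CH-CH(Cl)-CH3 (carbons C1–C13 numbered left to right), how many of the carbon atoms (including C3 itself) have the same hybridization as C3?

7

C3 is sp3 (only σ bonds).
C1: sp2
C2: sp2
C3: sp3 ✓
C4: sp3 ✓
C5: sp3 ✓
C6: sp3 ✓
C7: sp
C8: sp
C9: sp3 ✓
C10: sp2
C11: sp2
C12: sp3 ✓
C13: sp3 ✓
7 carbons are sp3.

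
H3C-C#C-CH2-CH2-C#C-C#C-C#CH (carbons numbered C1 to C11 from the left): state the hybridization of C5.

C5 — 4 σ bonds. Steric number 4, so sp3.

sp^3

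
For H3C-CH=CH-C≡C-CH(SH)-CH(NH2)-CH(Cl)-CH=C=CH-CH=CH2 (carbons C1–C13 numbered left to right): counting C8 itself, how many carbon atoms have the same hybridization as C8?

C8 is sp3 (only σ bonds).
C1: sp3 ✓
C2: sp2
C3: sp2
C4: sp
C5: sp
C6: sp3 ✓
C7: sp3 ✓
C8: sp3 ✓
C9: sp2
C10: sp
C11: sp2
C12: sp2
C13: sp2
4 carbons are sp3.

4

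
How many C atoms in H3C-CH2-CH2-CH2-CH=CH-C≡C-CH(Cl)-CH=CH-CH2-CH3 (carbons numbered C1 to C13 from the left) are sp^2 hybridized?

4

C1: sp3
C2: sp3
C3: sp3
C4: sp3
C5: sp2 ✓
C6: sp2 ✓
C7: sp
C8: sp
C9: sp3
C10: sp2 ✓
C11: sp2 ✓
C12: sp3
C13: sp3
C5, C6, C10, C11 → 4 sp2 carbons.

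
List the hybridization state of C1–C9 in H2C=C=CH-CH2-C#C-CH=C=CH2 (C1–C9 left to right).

C1 sp2, C2 sp, C3 sp2, C4 sp3, C5 sp, C6 sp, C7 sp2, C8 sp, C9 sp2

C1 (3 σ bonds, plus one π bond) has steric number 3: sp2.
C2 is sp: 2 σ bonds, plus two π bonds, 2 electron-density regions.
C3: 3 σ bonds, plus one π bond — 3 electron domains, sp2.
C4 carries 4 σ bonds, giving a steric number of 4, so it is sp3.
C5: 2 σ bonds, plus two π bonds — 2 electron domains, sp.
C6: 2 σ bonds, plus two π bonds — 2 electron domains, sp.
C7 carries 3 σ bonds, plus one π bond, giving a steric number of 3, so it is sp2.
C8 carries 2 σ bonds, plus two π bonds, giving a steric number of 2, so it is sp.
C9 (3 σ bonds, plus one π bond) has steric number 3: sp2.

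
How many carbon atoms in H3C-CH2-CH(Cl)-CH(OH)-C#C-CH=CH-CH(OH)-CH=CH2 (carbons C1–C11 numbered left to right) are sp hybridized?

C1: sp3
C2: sp3
C3: sp3
C4: sp3
C5: sp ✓
C6: sp ✓
C7: sp2
C8: sp2
C9: sp3
C10: sp2
C11: sp2
C5, C6 → 2 sp carbons.

2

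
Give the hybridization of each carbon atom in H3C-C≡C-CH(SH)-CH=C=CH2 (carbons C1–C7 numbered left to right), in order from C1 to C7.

C1 sp3, C2 sp, C3 sp, C4 sp3, C5 sp2, C6 sp, C7 sp2

C1 is sp3: 4 σ bonds, 4 electron-density regions.
C2 (2 σ bonds, plus two π bonds) has steric number 2: sp.
C3 is sp: 2 σ bonds, plus two π bonds, 2 electron-density regions.
C4 (4 σ bonds) has steric number 4: sp3.
C5 is sp2: 3 σ bonds, plus one π bond, 3 electron-density regions.
C6 is sp: 2 σ bonds, plus two π bonds, 2 electron-density regions.
C7 is sp2: 3 σ bonds, plus one π bond, 3 electron-density regions.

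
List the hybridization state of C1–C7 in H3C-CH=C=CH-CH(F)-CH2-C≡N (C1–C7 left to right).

C1 sp3, C2 sp2, C3 sp, C4 sp2, C5 sp3, C6 sp3, C7 sp

C1: 4 σ bonds; 4 regions of electron density → sp3.
C2 — 3 σ bonds, plus one π bond. Steric number 3, so sp2.
C3 carries 2 σ bonds, plus two π bonds, giving a steric number of 2, so it is sp.
C4 has 3 σ bonds, plus one π bond: steric number 3 → sp2.
C5: 4 σ bonds; 4 regions of electron density → sp3.
C6: 4 σ bonds; 4 regions of electron density → sp3.
C7: 2 σ bonds, plus two π bonds; 2 regions of electron density → sp.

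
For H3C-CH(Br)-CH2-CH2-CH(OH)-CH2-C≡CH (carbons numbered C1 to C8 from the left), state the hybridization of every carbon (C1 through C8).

C1: 4 σ bonds; 4 regions of electron density → sp3.
C2 (4 σ bonds) has steric number 4: sp3.
C3 has 4 σ bonds: steric number 4 → sp3.
C4 has 4 σ bonds: steric number 4 → sp3.
C5: 4 σ bonds — 4 electron domains, sp3.
C6 is sp3: 4 σ bonds, 4 electron-density regions.
C7 — 2 σ bonds, plus two π bonds. Steric number 2, so sp.
C8 has 2 σ bonds, plus two π bonds: steric number 2 → sp.

C1 sp3, C2 sp3, C3 sp3, C4 sp3, C5 sp3, C6 sp3, C7 sp, C8 sp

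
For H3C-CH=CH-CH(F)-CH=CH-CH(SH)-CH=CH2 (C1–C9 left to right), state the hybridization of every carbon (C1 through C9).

C1 sp3, C2 sp2, C3 sp2, C4 sp3, C5 sp2, C6 sp2, C7 sp3, C8 sp2, C9 sp2

C1: 4 σ bonds — 4 electron domains, sp3.
C2: 3 σ bonds, plus one π bond; 3 regions of electron density → sp2.
C3 carries 3 σ bonds, plus one π bond, giving a steric number of 3, so it is sp2.
C4: 4 σ bonds — 4 electron domains, sp3.
C5: 3 σ bonds, plus one π bond; 3 regions of electron density → sp2.
C6 — 3 σ bonds, plus one π bond. Steric number 3, so sp2.
C7 — 4 σ bonds. Steric number 4, so sp3.
C8 carries 3 σ bonds, plus one π bond, giving a steric number of 3, so it is sp2.
C9: 3 σ bonds, plus one π bond — 3 electron domains, sp2.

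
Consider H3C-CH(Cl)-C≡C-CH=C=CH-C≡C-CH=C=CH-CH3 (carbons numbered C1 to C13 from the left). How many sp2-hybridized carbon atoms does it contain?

C1: sp3
C2: sp3
C3: sp
C4: sp
C5: sp2 ✓
C6: sp
C7: sp2 ✓
C8: sp
C9: sp
C10: sp2 ✓
C11: sp
C12: sp2 ✓
C13: sp3
C5, C7, C10, C12 → 4 sp2 carbons.

4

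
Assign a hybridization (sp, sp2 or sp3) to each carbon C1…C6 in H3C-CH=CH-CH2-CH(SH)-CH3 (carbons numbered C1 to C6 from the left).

C1 sp3, C2 sp2, C3 sp2, C4 sp3, C5 sp3, C6 sp3

C1 (4 σ bonds) has steric number 4: sp3.
C2 is sp2: 3 σ bonds, plus one π bond, 3 electron-density regions.
C3 carries 3 σ bonds, plus one π bond, giving a steric number of 3, so it is sp2.
C4 — 4 σ bonds. Steric number 4, so sp3.
C5: 4 σ bonds — 4 electron domains, sp3.
C6 is sp3: 4 σ bonds, 4 electron-density regions.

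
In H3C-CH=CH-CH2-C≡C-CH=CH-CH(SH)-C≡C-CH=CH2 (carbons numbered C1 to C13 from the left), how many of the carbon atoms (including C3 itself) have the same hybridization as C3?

6

C3 is sp2 (one π bond).
C1: sp3
C2: sp2 ✓
C3: sp2 ✓
C4: sp3
C5: sp
C6: sp
C7: sp2 ✓
C8: sp2 ✓
C9: sp3
C10: sp
C11: sp
C12: sp2 ✓
C13: sp2 ✓
6 carbons are sp2.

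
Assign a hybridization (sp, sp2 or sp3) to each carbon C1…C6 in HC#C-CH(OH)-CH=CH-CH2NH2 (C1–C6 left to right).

C1 — 2 σ bonds, plus two π bonds. Steric number 2, so sp.
C2 carries 2 σ bonds, plus two π bonds, giving a steric number of 2, so it is sp.
C3 has 4 σ bonds: steric number 4 → sp3.
C4 is sp2: 3 σ bonds, plus one π bond, 3 electron-density regions.
C5 (3 σ bonds, plus one π bond) has steric number 3: sp2.
C6 (4 σ bonds) has steric number 4: sp3.

C1 sp, C2 sp, C3 sp3, C4 sp2, C5 sp2, C6 sp3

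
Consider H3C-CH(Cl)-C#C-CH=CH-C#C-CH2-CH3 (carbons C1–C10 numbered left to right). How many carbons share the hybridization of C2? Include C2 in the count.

C2 is sp3 (only σ bonds).
C1: sp3 ✓
C2: sp3 ✓
C3: sp
C4: sp
C5: sp2
C6: sp2
C7: sp
C8: sp
C9: sp3 ✓
C10: sp3 ✓
4 carbons are sp3.

4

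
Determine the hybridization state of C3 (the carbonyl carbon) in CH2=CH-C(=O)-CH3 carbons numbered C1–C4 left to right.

sp2

C3 (the carbonyl carbon): 3 σ bonds, plus one π bond; 3 regions of electron density → sp2.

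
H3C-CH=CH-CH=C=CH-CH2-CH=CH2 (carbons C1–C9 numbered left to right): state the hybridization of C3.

sp²

C3 (3 σ bonds, plus one π bond) has steric number 3: sp2.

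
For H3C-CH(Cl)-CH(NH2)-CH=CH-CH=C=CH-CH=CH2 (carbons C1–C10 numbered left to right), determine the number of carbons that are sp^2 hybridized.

6

C1: sp3
C2: sp3
C3: sp3
C4: sp2 ✓
C5: sp2 ✓
C6: sp2 ✓
C7: sp
C8: sp2 ✓
C9: sp2 ✓
C10: sp2 ✓
C4, C5, C6, C8, C9, C10 → 6 sp2 carbons.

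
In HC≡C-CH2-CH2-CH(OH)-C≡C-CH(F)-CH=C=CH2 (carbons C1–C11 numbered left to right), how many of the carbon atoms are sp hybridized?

5

C1: sp ✓
C2: sp ✓
C3: sp3
C4: sp3
C5: sp3
C6: sp ✓
C7: sp ✓
C8: sp3
C9: sp2
C10: sp ✓
C11: sp2
C1, C2, C6, C7, C10 → 5 sp carbons.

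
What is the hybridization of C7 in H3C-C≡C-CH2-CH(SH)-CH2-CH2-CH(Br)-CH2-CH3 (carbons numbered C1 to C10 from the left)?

C7 has 4 σ bonds: steric number 4 → sp3.

sp^3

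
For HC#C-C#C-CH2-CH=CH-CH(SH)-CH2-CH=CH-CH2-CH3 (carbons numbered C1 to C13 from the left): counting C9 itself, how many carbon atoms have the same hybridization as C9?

C9 is sp3 (only σ bonds).
C1: sp
C2: sp
C3: sp
C4: sp
C5: sp3 ✓
C6: sp2
C7: sp2
C8: sp3 ✓
C9: sp3 ✓
C10: sp2
C11: sp2
C12: sp3 ✓
C13: sp3 ✓
5 carbons are sp3.

5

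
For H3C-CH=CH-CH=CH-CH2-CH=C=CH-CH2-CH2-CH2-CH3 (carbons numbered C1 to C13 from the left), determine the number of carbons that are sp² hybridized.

6

C1: sp3
C2: sp2 ✓
C3: sp2 ✓
C4: sp2 ✓
C5: sp2 ✓
C6: sp3
C7: sp2 ✓
C8: sp
C9: sp2 ✓
C10: sp3
C11: sp3
C12: sp3
C13: sp3
C2, C3, C4, C5, C7, C9 → 6 sp2 carbons.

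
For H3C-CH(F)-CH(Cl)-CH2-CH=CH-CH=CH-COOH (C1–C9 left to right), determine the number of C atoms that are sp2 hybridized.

5

C1: sp3
C2: sp3
C3: sp3
C4: sp3
C5: sp2 ✓
C6: sp2 ✓
C7: sp2 ✓
C8: sp2 ✓
C9: sp2 ✓
C5, C6, C7, C8, C9 → 5 sp2 carbons.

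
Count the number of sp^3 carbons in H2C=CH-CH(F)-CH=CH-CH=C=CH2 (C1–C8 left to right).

1

C1: sp2
C2: sp2
C3: sp3 ✓
C4: sp2
C5: sp2
C6: sp2
C7: sp
C8: sp2
C3 → 1 sp3 carbon.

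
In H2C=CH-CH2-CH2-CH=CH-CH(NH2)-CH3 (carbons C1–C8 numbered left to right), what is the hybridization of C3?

sp3

C3 — 4 σ bonds. Steric number 4, so sp3.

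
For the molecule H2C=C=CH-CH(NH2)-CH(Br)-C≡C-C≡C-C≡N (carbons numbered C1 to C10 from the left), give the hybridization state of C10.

sp

C10 is sp: 2 σ bonds, plus two π bonds, 2 electron-density regions.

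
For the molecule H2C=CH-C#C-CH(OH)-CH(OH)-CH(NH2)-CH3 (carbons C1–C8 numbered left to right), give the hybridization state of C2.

C2: 3 σ bonds, plus one π bond; 3 regions of electron density → sp2.

sp^2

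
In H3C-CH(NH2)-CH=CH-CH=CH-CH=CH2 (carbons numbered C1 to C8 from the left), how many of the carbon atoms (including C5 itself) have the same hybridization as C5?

6

C5 is sp2 (one π bond).
C1: sp3
C2: sp3
C3: sp2 ✓
C4: sp2 ✓
C5: sp2 ✓
C6: sp2 ✓
C7: sp2 ✓
C8: sp2 ✓
6 carbons are sp2.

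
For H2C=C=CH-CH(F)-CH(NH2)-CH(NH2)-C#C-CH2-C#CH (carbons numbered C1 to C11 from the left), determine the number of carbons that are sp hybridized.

5

C1: sp2
C2: sp ✓
C3: sp2
C4: sp3
C5: sp3
C6: sp3
C7: sp ✓
C8: sp ✓
C9: sp3
C10: sp ✓
C11: sp ✓
C2, C7, C8, C10, C11 → 5 sp carbons.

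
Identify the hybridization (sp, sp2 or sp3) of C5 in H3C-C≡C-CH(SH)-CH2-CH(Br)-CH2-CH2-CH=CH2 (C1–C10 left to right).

C5 carries 4 σ bonds, giving a steric number of 4, so it is sp3.

sp³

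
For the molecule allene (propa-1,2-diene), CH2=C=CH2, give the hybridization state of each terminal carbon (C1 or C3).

sp2

Each terminal carbon (C1 or C3) carries 3 σ bonds, plus one π bond, giving a steric number of 3, so it is sp2.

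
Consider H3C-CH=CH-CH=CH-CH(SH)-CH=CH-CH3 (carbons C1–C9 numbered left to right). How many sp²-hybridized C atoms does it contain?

6

C1: sp3
C2: sp2 ✓
C3: sp2 ✓
C4: sp2 ✓
C5: sp2 ✓
C6: sp3
C7: sp2 ✓
C8: sp2 ✓
C9: sp3
C2, C3, C4, C5, C7, C8 → 6 sp2 carbons.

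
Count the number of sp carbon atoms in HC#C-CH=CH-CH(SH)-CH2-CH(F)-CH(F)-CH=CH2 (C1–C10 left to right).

C1: sp ✓
C2: sp ✓
C3: sp2
C4: sp2
C5: sp3
C6: sp3
C7: sp3
C8: sp3
C9: sp2
C10: sp2
C1, C2 → 2 sp carbons.

2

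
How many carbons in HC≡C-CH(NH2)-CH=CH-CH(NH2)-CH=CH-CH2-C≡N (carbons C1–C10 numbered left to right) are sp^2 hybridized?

C1: sp
C2: sp
C3: sp3
C4: sp2 ✓
C5: sp2 ✓
C6: sp3
C7: sp2 ✓
C8: sp2 ✓
C9: sp3
C10: sp
C4, C5, C7, C8 → 4 sp2 carbons.

4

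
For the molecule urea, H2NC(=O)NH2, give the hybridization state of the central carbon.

sp2

The central carbon — 3 σ bonds, plus one π bond. Steric number 3, so sp2.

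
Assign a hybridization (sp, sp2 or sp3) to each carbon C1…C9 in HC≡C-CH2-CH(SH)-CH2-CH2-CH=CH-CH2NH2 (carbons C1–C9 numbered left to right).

C1 sp, C2 sp, C3 sp3, C4 sp3, C5 sp3, C6 sp3, C7 sp2, C8 sp2, C9 sp3

C1 carries 2 σ bonds, plus two π bonds, giving a steric number of 2, so it is sp.
C2 — 2 σ bonds, plus two π bonds. Steric number 2, so sp.
C3 — 4 σ bonds. Steric number 4, so sp3.
C4 has 4 σ bonds: steric number 4 → sp3.
C5 (4 σ bonds) has steric number 4: sp3.
C6 carries 4 σ bonds, giving a steric number of 4, so it is sp3.
C7: 3 σ bonds, plus one π bond — 3 electron domains, sp2.
C8 carries 3 σ bonds, plus one π bond, giving a steric number of 3, so it is sp2.
C9 carries 4 σ bonds, giving a steric number of 4, so it is sp3.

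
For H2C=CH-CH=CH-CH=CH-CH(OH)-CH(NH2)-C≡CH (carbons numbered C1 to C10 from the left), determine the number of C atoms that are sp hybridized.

2

C1: sp2
C2: sp2
C3: sp2
C4: sp2
C5: sp2
C6: sp2
C7: sp3
C8: sp3
C9: sp ✓
C10: sp ✓
C9, C10 → 2 sp carbons.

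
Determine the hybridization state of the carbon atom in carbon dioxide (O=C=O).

sp

Two σ bonds, two π bonds → steric number 2 → sp.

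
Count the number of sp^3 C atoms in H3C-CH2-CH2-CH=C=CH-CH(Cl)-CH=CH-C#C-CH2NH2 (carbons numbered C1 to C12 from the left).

5

C1: sp3 ✓
C2: sp3 ✓
C3: sp3 ✓
C4: sp2
C5: sp
C6: sp2
C7: sp3 ✓
C8: sp2
C9: sp2
C10: sp
C11: sp
C12: sp3 ✓
C1, C2, C3, C7, C12 → 5 sp3 carbons.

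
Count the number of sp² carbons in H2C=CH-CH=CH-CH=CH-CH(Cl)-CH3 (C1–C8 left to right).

6

C1: sp2 ✓
C2: sp2 ✓
C3: sp2 ✓
C4: sp2 ✓
C5: sp2 ✓
C6: sp2 ✓
C7: sp3
C8: sp3
C1, C2, C3, C4, C5, C6 → 6 sp2 carbons.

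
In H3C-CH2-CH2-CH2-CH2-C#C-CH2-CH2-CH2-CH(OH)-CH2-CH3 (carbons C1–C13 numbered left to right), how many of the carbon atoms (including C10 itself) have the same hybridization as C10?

11

C10 is sp3 (only σ bonds).
C1: sp3 ✓
C2: sp3 ✓
C3: sp3 ✓
C4: sp3 ✓
C5: sp3 ✓
C6: sp
C7: sp
C8: sp3 ✓
C9: sp3 ✓
C10: sp3 ✓
C11: sp3 ✓
C12: sp3 ✓
C13: sp3 ✓
11 carbons are sp3.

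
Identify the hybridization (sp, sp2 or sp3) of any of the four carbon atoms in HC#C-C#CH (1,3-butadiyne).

sp

Every carbon is part of a C≡C triple bond: two σ regions → sp.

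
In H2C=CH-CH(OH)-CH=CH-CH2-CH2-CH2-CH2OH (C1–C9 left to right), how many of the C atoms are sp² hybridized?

4

C1: sp2 ✓
C2: sp2 ✓
C3: sp3
C4: sp2 ✓
C5: sp2 ✓
C6: sp3
C7: sp3
C8: sp3
C9: sp3
C1, C2, C4, C5 → 4 sp2 carbons.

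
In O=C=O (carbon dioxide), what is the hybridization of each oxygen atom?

One σ bond + two lone pairs = steric number 3 → sp2.

sp²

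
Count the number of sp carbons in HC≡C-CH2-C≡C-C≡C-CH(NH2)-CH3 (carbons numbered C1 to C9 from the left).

C1: sp ✓
C2: sp ✓
C3: sp3
C4: sp ✓
C5: sp ✓
C6: sp ✓
C7: sp ✓
C8: sp3
C9: sp3
C1, C2, C4, C5, C6, C7 → 6 sp carbons.

6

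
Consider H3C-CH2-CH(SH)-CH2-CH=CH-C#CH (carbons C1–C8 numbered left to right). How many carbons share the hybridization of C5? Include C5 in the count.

C5 is sp2 (one π bond).
C1: sp3
C2: sp3
C3: sp3
C4: sp3
C5: sp2 ✓
C6: sp2 ✓
C7: sp
C8: sp
2 carbons are sp2.

2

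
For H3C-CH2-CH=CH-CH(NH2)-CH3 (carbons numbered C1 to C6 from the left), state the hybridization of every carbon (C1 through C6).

C1: 4 σ bonds; 4 regions of electron density → sp3.
C2: 4 σ bonds — 4 electron domains, sp3.
C3: 3 σ bonds, plus one π bond — 3 electron domains, sp2.
C4: 3 σ bonds, plus one π bond; 3 regions of electron density → sp2.
C5 (4 σ bonds) has steric number 4: sp3.
C6 has 4 σ bonds: steric number 4 → sp3.

C1 sp3, C2 sp3, C3 sp2, C4 sp2, C5 sp3, C6 sp3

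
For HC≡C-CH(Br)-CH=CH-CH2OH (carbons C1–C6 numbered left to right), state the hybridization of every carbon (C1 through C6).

C1 — 2 σ bonds, plus two π bonds. Steric number 2, so sp.
C2 — 2 σ bonds, plus two π bonds. Steric number 2, so sp.
C3 (4 σ bonds) has steric number 4: sp3.
C4 carries 3 σ bonds, plus one π bond, giving a steric number of 3, so it is sp2.
C5 (3 σ bonds, plus one π bond) has steric number 3: sp2.
C6: 4 σ bonds; 4 regions of electron density → sp3.

C1 sp, C2 sp, C3 sp3, C4 sp2, C5 sp2, C6 sp3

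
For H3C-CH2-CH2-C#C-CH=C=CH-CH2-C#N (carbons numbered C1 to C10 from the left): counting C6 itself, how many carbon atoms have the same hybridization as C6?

C6 is sp2 (one π bond).
C1: sp3
C2: sp3
C3: sp3
C4: sp
C5: sp
C6: sp2 ✓
C7: sp
C8: sp2 ✓
C9: sp3
C10: sp
2 carbons are sp2.

2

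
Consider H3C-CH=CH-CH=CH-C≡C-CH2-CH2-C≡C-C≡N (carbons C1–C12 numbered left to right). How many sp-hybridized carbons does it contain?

C1: sp3
C2: sp2
C3: sp2
C4: sp2
C5: sp2
C6: sp ✓
C7: sp ✓
C8: sp3
C9: sp3
C10: sp ✓
C11: sp ✓
C12: sp ✓
C6, C7, C10, C11, C12 → 5 sp carbons.

5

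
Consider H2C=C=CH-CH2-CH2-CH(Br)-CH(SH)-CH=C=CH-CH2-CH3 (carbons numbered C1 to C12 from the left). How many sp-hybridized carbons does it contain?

2

C1: sp2
C2: sp ✓
C3: sp2
C4: sp3
C5: sp3
C6: sp3
C7: sp3
C8: sp2
C9: sp ✓
C10: sp2
C11: sp3
C12: sp3
C2, C9 → 2 sp carbons.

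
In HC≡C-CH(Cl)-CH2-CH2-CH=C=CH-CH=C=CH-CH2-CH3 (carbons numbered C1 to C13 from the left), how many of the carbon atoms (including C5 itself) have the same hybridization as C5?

C5 is sp3 (only σ bonds).
C1: sp
C2: sp
C3: sp3 ✓
C4: sp3 ✓
C5: sp3 ✓
C6: sp2
C7: sp
C8: sp2
C9: sp2
C10: sp
C11: sp2
C12: sp3 ✓
C13: sp3 ✓
5 carbons are sp3.

5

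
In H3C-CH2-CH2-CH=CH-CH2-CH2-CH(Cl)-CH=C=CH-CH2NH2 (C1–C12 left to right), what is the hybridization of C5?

sp2

C5 has 3 σ bonds, plus one π bond: steric number 3 → sp2.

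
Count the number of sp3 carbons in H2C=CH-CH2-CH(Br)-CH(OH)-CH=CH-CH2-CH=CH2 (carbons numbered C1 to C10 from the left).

4

C1: sp2
C2: sp2
C3: sp3 ✓
C4: sp3 ✓
C5: sp3 ✓
C6: sp2
C7: sp2
C8: sp3 ✓
C9: sp2
C10: sp2
C3, C4, C5, C8 → 4 sp3 carbons.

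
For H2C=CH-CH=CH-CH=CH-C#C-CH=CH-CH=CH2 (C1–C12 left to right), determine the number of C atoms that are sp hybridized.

C1: sp2
C2: sp2
C3: sp2
C4: sp2
C5: sp2
C6: sp2
C7: sp ✓
C8: sp ✓
C9: sp2
C10: sp2
C11: sp2
C12: sp2
C7, C8 → 2 sp carbons.

2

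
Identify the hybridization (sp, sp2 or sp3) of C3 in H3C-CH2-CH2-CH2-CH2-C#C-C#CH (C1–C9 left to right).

sp3

C3: 4 σ bonds — 4 electron domains, sp3.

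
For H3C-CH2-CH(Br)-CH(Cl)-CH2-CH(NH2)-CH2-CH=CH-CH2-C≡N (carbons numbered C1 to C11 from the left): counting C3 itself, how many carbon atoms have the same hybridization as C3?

8

C3 is sp3 (only σ bonds).
C1: sp3 ✓
C2: sp3 ✓
C3: sp3 ✓
C4: sp3 ✓
C5: sp3 ✓
C6: sp3 ✓
C7: sp3 ✓
C8: sp2
C9: sp2
C10: sp3 ✓
C11: sp
8 carbons are sp3.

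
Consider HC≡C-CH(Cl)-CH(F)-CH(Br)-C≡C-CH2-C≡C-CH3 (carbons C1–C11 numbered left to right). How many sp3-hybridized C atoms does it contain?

C1: sp
C2: sp
C3: sp3 ✓
C4: sp3 ✓
C5: sp3 ✓
C6: sp
C7: sp
C8: sp3 ✓
C9: sp
C10: sp
C11: sp3 ✓
C3, C4, C5, C8, C11 → 5 sp3 carbons.

5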